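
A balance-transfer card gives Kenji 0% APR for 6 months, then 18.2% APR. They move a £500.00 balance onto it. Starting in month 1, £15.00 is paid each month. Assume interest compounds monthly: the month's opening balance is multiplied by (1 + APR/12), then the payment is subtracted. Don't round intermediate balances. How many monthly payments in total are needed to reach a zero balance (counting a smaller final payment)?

Promo months 1–6 at r₀ = 0%/12 = 0; months 7+ at r₁ = 18.2%/12 = 0.0151667.
After month 6 (no interest yet): B = £500.00 − 6·£15.00 = £410.00.
Then at r₁ with £15.00/mo: n₂ = −ln(1 − r₁·B/P)/ln(1+r₁) ≈ 35.57 → 36 more payments.

42 months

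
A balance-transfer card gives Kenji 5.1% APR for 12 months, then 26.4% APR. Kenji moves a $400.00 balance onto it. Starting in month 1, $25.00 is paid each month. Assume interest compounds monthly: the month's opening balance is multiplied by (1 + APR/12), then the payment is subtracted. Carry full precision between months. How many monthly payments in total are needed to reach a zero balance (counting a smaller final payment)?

Promo months 1–12 at r₀ = 5.1%/12 = 0.00425; months 13+ at r₁ = 26.4%/12 = 0.022.
After month 12: iterate B ← B·(1+r₀) − $25.00 for 12 months → $113.77.
Then at r₁ with $25.00/mo: n₂ = −ln(1 − r₁·B/P)/ln(1+r₁) ≈ 4.85 → 5 more payments.

17 payments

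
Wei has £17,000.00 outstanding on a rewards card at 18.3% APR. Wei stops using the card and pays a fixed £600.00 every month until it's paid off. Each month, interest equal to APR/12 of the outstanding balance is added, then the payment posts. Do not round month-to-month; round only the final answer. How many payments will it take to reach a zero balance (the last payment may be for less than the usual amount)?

Monthly rate r = 18.3%/12 = 1.525% = 0.01525.
Recurrence: B ← B·(1+r) − £600.00.
Month 1: interest £259.25; balance after payment £16,659.25.
Month 2: interest £254.05; balance after payment £16,313.30.
Closed form: n = −ln(1 − rB₀/P)/ln(1+r) = −ln(0.56792)/ln(1.01525) ≈ 37.383, so the balance reaches zero during payment 38.

38 months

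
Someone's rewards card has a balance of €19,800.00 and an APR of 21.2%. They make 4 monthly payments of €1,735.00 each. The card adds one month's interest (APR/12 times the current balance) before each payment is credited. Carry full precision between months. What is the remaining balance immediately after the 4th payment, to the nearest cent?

Monthly rate r = 21.2%/12 = 1.76667% = 0.0176667.
Each month: B ← B·(1+r) − €1,735.00.
Month 1: interest €349.80; balance after payment €18,414.80.
Month 2: interest €325.33; balance after payment €17,005.13.
Month 3: interest €300.42; balance after payment €15,570.55.
Month 4: interest €275.08; balance after payment €14,110.63.

€14,110.63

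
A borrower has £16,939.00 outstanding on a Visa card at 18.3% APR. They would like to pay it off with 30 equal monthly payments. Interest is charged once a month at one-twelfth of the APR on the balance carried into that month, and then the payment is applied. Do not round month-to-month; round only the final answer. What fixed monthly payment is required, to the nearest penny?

£707.83

Monthly rate r = 18.3%/12 = 1.525% = 0.01525.
Level-payment amortization: P = B₀·r / (1 − (1+r)^(−n)) = 16939.00·0.01525 / (1 − 1.01525^(−30)).
Denominator 1 − (1+r)^(−30) = 0.364946878.
P = 258.32 / 0.364946878 ≈ 707.83.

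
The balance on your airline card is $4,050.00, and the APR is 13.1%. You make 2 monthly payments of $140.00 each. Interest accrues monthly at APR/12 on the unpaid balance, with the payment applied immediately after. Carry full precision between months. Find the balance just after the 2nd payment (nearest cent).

$3,857.38

Monthly rate r = 13.1%/12 = 1.09167% = 0.0109167.
Each month: B ← B·(1+r) − $140.00.
Month 1: interest $44.21; balance after payment $3,954.21.
Month 2: interest $43.17; balance after payment $3,857.38.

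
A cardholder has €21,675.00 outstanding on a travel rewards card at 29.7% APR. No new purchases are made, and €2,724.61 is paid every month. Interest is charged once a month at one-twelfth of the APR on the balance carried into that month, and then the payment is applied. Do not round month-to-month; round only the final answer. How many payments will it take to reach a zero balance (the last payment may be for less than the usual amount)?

Monthly rate r = 29.7%/12 = 2.475% = 0.02475.
Recurrence: B ← B·(1+r) − €2,724.61.
Month 1: interest €536.46; balance after payment €19,486.85.
Month 2: interest €482.30; balance after payment €17,244.54.
Closed form: n = −ln(1 − rB₀/P)/ln(1+r) = −ln(0.80311)/ln(1.02475) ≈ 8.968, so the balance reaches zero during payment 9.

9 payments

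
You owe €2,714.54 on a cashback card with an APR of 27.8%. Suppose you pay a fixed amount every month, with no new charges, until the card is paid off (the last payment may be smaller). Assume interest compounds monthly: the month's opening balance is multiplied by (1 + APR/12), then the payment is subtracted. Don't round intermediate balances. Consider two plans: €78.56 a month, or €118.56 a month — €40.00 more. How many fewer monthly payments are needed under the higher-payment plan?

Monthly rate r = 27.8%/12 = 2.31667% = 0.0231667.
At €78.56/mo: n = ⌈−ln(1 − rB₀/P)/ln(1+r)⌉ = 71 payments (last €30.21); total interest = total paid − €2,714.54 = €2,814.87.
At €118.56/mo: 34 payments (last €0.74); total interest €1,198.68.
Payments saved = 71 − 34 = 37.

37 fewer payments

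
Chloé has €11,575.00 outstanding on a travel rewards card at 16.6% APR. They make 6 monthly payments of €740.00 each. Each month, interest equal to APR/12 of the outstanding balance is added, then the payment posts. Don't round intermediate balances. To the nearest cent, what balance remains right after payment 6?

€7,973.16

Monthly rate r = 16.6%/12 = 1.38333% = 0.0138333.
Each month: B ← B·(1+r) − €740.00.
Month 1: interest €160.12; balance after payment €10,995.12.
Month 2: interest €152.10; balance after payment €10,407.22.
Month 3: interest €143.97; balance after payment €9,811.19.
Month 4: interest €135.72; balance after payment €9,206.91.
Month 5: interest €127.36; balance after payment €8,594.27.
Month 6: interest €118.89; balance after payment €7,973.16.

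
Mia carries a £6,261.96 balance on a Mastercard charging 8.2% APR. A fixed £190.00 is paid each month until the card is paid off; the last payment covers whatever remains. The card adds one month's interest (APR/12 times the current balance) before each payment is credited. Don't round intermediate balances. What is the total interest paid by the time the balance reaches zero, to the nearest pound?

£857

Monthly rate r = 8.2%/12 = 0.683333% = 0.00683333.
Payoff takes n = ⌈−ln(1 − rB₀/P)/ln(1+r)⌉ = ⌈37.469⌉ = 38 payments; the last is £89.19.
Total paid = 37·£190.00 + £89.19 = £7,119.19.
Total interest = total paid − principal = £7,119.19 − £6,261.96 = £857.23.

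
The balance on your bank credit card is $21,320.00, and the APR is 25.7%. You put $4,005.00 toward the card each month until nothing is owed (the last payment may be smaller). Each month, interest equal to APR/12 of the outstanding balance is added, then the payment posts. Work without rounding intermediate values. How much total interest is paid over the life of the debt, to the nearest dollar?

Monthly rate r = 25.7%/12 = 2.14167% = 0.0214167.
Payoff takes n = ⌈−ln(1 − rB₀/P)/ln(1+r)⌉ = ⌈5.712⌉ = 6 payments; the last is $2,861.62.
Total paid = 5·$4,005.00 + $2,861.62 = $22,886.62.
Total interest = total paid − principal = $22,886.62 − $21,320.00 = $1,566.62.

$1,567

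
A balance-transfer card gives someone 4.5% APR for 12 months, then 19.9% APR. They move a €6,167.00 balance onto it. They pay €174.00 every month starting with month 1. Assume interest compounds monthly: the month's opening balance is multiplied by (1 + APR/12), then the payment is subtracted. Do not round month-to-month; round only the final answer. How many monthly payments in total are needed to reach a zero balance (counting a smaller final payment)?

45 months

Promo months 1–12 at r₀ = 4.5%/12 = 0.00375; months 13+ at r₁ = 19.9%/12 = 0.0165833.
After month 12: iterate B ← B·(1+r₀) − €174.00 for 12 months → €4,318.70.
Then at r₁ with €174.00/mo: n₂ = −ln(1 − r₁·B/P)/ln(1+r₁) ≈ 32.25 → 33 more payments.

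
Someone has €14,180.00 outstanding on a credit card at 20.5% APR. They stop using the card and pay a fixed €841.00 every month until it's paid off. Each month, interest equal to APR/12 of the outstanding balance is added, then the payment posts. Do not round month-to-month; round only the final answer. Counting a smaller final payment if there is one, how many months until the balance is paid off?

Monthly rate r = 20.5%/12 = 1.70833% = 0.0170833.
Recurrence: B ← B·(1+r) − €841.00.
Month 1: interest €242.24; balance after payment €13,581.24.
Month 2: interest €232.01; balance after payment €12,972.25.
Closed form: n = −ln(1 − rB₀/P)/ln(1+r) = −ln(0.71196)/ln(1.01708) ≈ 20.056, so the balance reaches zero during payment 21.

21 payments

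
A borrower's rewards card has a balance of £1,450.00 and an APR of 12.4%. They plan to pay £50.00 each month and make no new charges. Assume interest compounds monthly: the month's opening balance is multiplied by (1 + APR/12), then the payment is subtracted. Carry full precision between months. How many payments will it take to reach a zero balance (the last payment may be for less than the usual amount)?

35 months

Monthly rate r = 12.4%/12 = 1.03333% = 0.0103333.
Recurrence: B ← B·(1+r) − £50.00.
Month 1: interest £14.98; balance after payment £1,414.98.
Month 2: interest £14.62; balance after payment £1,379.60.
Closed form: n = −ln(1 − rB₀/P)/ln(1+r) = −ln(0.70033)/ln(1.01033) ≈ 34.649, so the balance reaches zero during payment 35.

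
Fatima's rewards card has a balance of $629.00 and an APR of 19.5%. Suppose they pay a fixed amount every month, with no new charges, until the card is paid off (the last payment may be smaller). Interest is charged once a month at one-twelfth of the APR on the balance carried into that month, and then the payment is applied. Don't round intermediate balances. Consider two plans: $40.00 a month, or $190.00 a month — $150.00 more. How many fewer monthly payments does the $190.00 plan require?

Monthly rate r = 19.5%/12 = 1.625% = 0.01625.
At $40.00/mo: n = ⌈−ln(1 − rB₀/P)/ln(1+r)⌉ = 19 payments (last $12.32); total interest = total paid − $629.00 = $103.32.
At $190.00/mo: 4 payments (last $82.17); total interest $23.17.
Payments saved = 19 − 4 = 15.

15 fewer payments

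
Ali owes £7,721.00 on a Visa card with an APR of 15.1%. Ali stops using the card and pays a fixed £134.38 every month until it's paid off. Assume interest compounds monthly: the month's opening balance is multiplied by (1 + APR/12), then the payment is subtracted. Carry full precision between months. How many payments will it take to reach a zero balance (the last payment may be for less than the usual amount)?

Monthly rate r = 15.1%/12 = 1.25833% = 0.0125833.
Recurrence: B ← B·(1+r) − £134.38.
Month 1: interest £97.16; balance after payment £7,683.78.
Month 2: interest £96.69; balance after payment £7,646.08.
Closed form: n = −ln(1 − rB₀/P)/ln(1+r) = −ln(0.27701)/ln(1.01258) ≈ 102.658, so the balance reaches zero during payment 103.

103 months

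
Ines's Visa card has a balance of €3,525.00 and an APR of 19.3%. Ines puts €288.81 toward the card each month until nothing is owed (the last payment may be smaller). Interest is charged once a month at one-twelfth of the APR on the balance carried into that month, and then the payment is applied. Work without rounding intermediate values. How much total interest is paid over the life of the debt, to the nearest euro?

Monthly rate r = 19.3%/12 = 1.60833% = 0.0160833.
Payoff takes n = ⌈−ln(1 − rB₀/P)/ln(1+r)⌉ = ⌈13.696⌉ = 14 payments; the last is €201.61.
Total paid = 13·€288.81 + €201.61 = €3,956.14.
Total interest = total paid − principal = €3,956.14 − €3,525.00 = €431.14.

€431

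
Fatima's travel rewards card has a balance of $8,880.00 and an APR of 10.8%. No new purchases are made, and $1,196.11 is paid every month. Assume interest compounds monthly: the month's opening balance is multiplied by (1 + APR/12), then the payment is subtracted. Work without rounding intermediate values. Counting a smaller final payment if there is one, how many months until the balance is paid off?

8 months

Monthly rate r = 10.8%/12 = 0.9% = 0.009.
Recurrence: B ← B·(1+r) − $1,196.11.
Month 1: interest $79.92; balance after payment $7,763.81.
Month 2: interest $69.87; balance after payment $6,637.57.
Closed form: n = −ln(1 − rB₀/P)/ln(1+r) = −ln(0.93318)/ln(1.009) ≈ 7.718, so the balance reaches zero during payment 8.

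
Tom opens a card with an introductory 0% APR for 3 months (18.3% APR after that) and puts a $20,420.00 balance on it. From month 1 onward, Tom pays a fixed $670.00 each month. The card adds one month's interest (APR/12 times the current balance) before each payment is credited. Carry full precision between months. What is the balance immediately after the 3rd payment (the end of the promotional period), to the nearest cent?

$18,410.00

Promo months 1–3 at r₀ = 0%/12 = 0; months 4+ at r₁ = 18.3%/12 = 0.01525.
After month 3 (no interest yet): B = $20,420.00 − 3·$670.00 = $18,410.00.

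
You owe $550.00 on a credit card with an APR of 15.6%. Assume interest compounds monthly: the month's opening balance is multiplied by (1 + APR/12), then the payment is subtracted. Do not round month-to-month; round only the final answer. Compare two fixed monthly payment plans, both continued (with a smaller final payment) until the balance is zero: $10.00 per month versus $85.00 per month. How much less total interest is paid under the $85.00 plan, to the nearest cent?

$393.53

Monthly rate r = 15.6%/12 = 1.3% = 0.013.
At $10.00/mo: n = ⌈−ln(1 − rB₀/P)/ln(1+r)⌉ = 98 payments (last $1.86); total interest = total paid − $550.00 = $421.86.
At $85.00/mo: 7 payments (last $68.33); total interest $28.33.
Interest saved = $421.86 − $28.33 = $393.53.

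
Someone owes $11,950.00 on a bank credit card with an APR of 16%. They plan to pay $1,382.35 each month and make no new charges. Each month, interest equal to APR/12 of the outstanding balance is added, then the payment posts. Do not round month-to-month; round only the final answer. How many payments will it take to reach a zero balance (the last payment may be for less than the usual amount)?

10 payments

Monthly rate r = 16%/12 = 1.33333% = 0.0133333.
Recurrence: B ← B·(1+r) − $1,382.35.
Month 1: interest $159.33; balance after payment $10,726.98.
Month 2: interest $143.03; balance after payment $9,487.66.
Closed form: n = −ln(1 − rB₀/P)/ln(1+r) = −ln(0.88474)/ln(1.01333) ≈ 9.246, so the balance reaches zero during payment 10.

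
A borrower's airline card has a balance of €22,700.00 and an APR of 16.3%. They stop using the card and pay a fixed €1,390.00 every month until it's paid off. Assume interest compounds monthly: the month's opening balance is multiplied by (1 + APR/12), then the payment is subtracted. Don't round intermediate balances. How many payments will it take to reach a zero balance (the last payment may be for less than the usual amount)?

Monthly rate r = 16.3%/12 = 1.35833% = 0.0135833.
Recurrence: B ← B·(1+r) − €1,390.00.
Month 1: interest €308.34; balance after payment €21,618.34.
Month 2: interest €293.65; balance after payment €20,521.99.
Closed form: n = −ln(1 − rB₀/P)/ln(1+r) = −ln(0.77817)/ln(1.01358) ≈ 18.590, so the balance reaches zero during payment 19.

19 months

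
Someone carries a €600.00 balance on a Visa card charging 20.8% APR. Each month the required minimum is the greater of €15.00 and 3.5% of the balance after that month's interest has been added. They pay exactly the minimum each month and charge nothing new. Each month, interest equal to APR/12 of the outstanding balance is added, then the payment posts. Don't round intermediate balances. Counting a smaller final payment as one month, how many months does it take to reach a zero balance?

58 months

Monthly rate r = 20.8%/12 = 1.73333% = 0.0173333.
While 3.5% of the post-interest balance exceeds €15.00, each month B ← (B·(1+r))·(1 − 0.035), i.e. B shrinks by the factor (1+r)·0.965 = 0.98173.
This holds for months 1–20. Entering month 21 the balance is €414.92; 3.5% of the post-interest balance is now below €15.00, so the flat €15.00 minimum applies from here.
From month 21 a fixed €15.00 at rate r clears €414.92 in 38 more payments. Total: 20 + 38 = 58 months.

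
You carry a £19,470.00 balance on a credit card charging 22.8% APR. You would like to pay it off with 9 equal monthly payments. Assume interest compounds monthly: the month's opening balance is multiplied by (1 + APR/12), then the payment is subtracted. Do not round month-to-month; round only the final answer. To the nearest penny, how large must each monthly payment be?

£2,374.01

Monthly rate r = 22.8%/12 = 1.9% = 0.019.
Level-payment amortization: P = B₀·r / (1 − (1+r)^(−n)) = 19470.00·0.019 / (1 − 1.019^(−9)).
Denominator 1 − (1+r)^(−9) = 0.155825277.
P = 369.93 / 0.155825277 ≈ 2374.01.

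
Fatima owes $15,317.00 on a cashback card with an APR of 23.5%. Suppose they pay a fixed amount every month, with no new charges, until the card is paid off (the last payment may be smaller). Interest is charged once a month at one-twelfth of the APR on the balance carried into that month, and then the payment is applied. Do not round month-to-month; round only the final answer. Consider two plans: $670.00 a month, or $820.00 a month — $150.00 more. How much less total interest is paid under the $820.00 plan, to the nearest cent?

Monthly rate r = 23.5%/12 = 1.95833% = 0.0195833.
At $670.00/mo: n = ⌈−ln(1 − rB₀/P)/ln(1+r)⌉ = 31 payments (last $410.56); total interest = total paid − $15,317.00 = $5,193.56.
At $820.00/mo: 24 payments (last $396.53); total interest $3,939.53.
Interest saved = $5,193.56 − $3,939.53 = $1,254.03.

$1,254.03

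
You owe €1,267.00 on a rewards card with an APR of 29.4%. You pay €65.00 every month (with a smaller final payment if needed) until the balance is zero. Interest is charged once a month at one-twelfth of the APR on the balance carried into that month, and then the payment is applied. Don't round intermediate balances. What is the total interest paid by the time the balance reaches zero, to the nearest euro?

€477

Monthly rate r = 29.4%/12 = 2.45% = 0.0245.
Payoff takes n = ⌈−ln(1 − rB₀/P)/ln(1+r)⌉ = ⌈26.823⌉ = 27 payments; the last is €53.62.
Total paid = 26·€65.00 + €53.62 = €1,743.62.
Total interest = total paid − principal = €1,743.62 − €1,267.00 = €476.62.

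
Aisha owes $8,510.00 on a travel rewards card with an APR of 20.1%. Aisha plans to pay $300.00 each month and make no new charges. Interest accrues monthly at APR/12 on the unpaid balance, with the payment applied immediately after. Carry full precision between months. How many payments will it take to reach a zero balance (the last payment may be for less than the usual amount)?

39 payments

Monthly rate r = 20.1%/12 = 1.675% = 0.01675.
Recurrence: B ← B·(1+r) − $300.00.
Month 1: interest $142.54; balance after payment $8,352.54.
Month 2: interest $139.91; balance after payment $8,192.45.
Closed form: n = −ln(1 − rB₀/P)/ln(1+r) = −ln(0.52486)/ln(1.01675) ≈ 38.807, so the balance reaches zero during payment 39.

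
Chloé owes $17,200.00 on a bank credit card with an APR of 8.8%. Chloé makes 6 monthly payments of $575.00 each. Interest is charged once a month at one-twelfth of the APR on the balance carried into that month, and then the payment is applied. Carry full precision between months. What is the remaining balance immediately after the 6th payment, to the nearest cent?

Monthly rate r = 8.8%/12 = 0.733333% = 0.00733333.
Each month: B ← B·(1+r) − $575.00.
Month 1: interest $126.13; balance after payment $16,751.13.
Month 2: interest $122.84; balance after payment $16,298.97.
Month 3: interest $119.53; balance after payment $15,843.50.
Month 4: interest $116.19; balance after payment $15,384.69.
Month 5: interest $112.82; balance after payment $14,922.51.
Month 6: interest $109.43; balance after payment $14,456.94.

$14,456.94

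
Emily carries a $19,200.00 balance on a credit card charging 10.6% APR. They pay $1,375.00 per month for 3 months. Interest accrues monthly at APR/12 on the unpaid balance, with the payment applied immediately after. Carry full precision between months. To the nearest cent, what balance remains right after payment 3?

Monthly rate r = 10.6%/12 = 0.883333% = 0.00883333.
Each month: B ← B·(1+r) − $1,375.00.
Month 1: interest $169.60; balance after payment $17,994.60.
Month 2: interest $158.95; balance after payment $16,778.55.
Month 3: interest $148.21; balance after payment $15,551.76.

$15,551.76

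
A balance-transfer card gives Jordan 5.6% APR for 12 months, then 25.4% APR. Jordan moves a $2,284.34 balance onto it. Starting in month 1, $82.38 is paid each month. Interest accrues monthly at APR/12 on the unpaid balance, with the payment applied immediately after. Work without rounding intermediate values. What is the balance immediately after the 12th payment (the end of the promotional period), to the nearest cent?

Promo months 1–12 at r₀ = 5.6%/12 = 0.00466667; months 13+ at r₁ = 25.4%/12 = 0.0211667.
After month 12: iterate B ← B·(1+r₀) − $82.38 for 12 months → $1,401.27.

$1,401.27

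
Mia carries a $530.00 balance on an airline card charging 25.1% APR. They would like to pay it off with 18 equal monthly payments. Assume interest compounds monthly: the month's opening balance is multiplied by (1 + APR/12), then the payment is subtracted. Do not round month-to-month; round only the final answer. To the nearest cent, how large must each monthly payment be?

$35.64

Monthly rate r = 25.1%/12 = 2.09167% = 0.0209167.
Level-payment amortization: P = B₀·r / (1 − (1+r)^(−n)) = 530.00·0.0209167 / (1 − 1.02092^(−18)).
Denominator 1 − (1+r)^(−18) = 0.311070612.
P = 11.0858 / 0.311070612 ≈ 35.64.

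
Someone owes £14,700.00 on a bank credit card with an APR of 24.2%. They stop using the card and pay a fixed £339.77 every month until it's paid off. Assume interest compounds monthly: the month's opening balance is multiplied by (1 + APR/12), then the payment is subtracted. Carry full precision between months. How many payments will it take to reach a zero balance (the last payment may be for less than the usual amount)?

104 payments

Monthly rate r = 24.2%/12 = 2.01667% = 0.0201667.
Recurrence: B ← B·(1+r) − £339.77.
Month 1: interest £296.45; balance after payment £14,656.68.
Month 2: interest £295.58; balance after payment £14,612.49.
Closed form: n = −ln(1 − rB₀/P)/ln(1+r) = −ln(0.1275)/ln(1.02017) ≈ 103.158, so the balance reaches zero during payment 104.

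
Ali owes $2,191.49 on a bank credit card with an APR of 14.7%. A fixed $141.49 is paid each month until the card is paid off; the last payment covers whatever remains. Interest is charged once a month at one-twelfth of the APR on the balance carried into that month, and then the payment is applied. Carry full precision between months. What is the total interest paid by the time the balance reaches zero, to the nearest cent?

$253.65

Monthly rate r = 14.7%/12 = 1.225% = 0.01225.
Payoff takes n = ⌈−ln(1 − rB₀/P)/ln(1+r)⌉ = ⌈17.280⌉ = 18 payments; the last is $39.81.
Total paid = 17·$141.49 + $39.81 = $2,445.14.
Total interest = total paid − principal = $2,445.14 − $2,191.49 = $253.65.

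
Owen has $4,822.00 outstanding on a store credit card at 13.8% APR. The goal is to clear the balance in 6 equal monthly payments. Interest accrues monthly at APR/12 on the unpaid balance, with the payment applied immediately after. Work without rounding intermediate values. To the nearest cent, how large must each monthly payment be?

Monthly rate r = 13.8%/12 = 1.15% = 0.0115.
Level-payment amortization: P = B₀·r / (1 − (1+r)^(−n)) = 4822.00·0.0115 / (1 − 1.0115^(−6)).
Denominator 1 − (1+r)^(−6) = 0.0663057649.
P = 55.453 / 0.0663057649 ≈ 836.32.

$836.32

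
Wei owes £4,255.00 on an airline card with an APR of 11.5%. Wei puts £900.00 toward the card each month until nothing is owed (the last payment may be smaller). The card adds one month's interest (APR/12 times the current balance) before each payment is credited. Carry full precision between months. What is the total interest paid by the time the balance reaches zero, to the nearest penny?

Monthly rate r = 11.5%/12 = 0.958333% = 0.00958333.
Payoff takes n = ⌈−ln(1 − rB₀/P)/ln(1+r)⌉ = ⌈4.861⌉ = 5 payments; the last is £775.75.
Total paid = 4·£900.00 + £775.75 = £4,375.75.
Total interest = total paid − principal = £4,375.75 − £4,255.00 = £120.75.

£120.75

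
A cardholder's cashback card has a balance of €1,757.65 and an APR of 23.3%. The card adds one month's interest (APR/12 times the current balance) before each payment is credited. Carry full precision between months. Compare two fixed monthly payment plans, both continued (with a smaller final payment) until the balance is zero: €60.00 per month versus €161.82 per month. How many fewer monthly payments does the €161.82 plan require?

31 fewer payments

Monthly rate r = 23.3%/12 = 1.94167% = 0.0194167.
At €60.00/mo: n = ⌈−ln(1 − rB₀/P)/ln(1+r)⌉ = 44 payments (last €44.59); total interest = total paid − €1,757.65 = €866.94.
At €161.82/mo: 13 payments (last €51.62); total interest €235.81.
Payments saved = 44 − 13 = 31.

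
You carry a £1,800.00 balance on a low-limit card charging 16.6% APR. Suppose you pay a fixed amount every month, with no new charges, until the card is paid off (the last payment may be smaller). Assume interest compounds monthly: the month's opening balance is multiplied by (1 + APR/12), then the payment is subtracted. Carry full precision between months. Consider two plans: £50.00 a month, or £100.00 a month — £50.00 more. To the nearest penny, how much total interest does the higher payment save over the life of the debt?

Monthly rate r = 16.6%/12 = 1.38333% = 0.0138333.
At £50.00/mo: n = ⌈−ln(1 − rB₀/P)/ln(1+r)⌉ = 51 payments (last £8.16); total interest = total paid − £1,800.00 = £708.16.
At £100.00/mo: 21 payments (last £84.37); total interest £284.37.
Interest saved = £708.16 − £284.37 = £423.79.

£423.79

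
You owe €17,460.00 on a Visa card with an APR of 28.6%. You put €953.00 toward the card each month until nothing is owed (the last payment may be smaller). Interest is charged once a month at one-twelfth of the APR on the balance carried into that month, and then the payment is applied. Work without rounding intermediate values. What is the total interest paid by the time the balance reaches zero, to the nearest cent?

€5,761.30

Monthly rate r = 28.6%/12 = 2.38333% = 0.0238333.
Payoff takes n = ⌈−ln(1 − rB₀/P)/ln(1+r)⌉ = ⌈24.364⌉ = 25 payments; the last is €349.30.
Total paid = 24·€953.00 + €349.30 = €23,221.30.
Total interest = total paid − principal = €23,221.30 − €17,460.00 = €5,761.30.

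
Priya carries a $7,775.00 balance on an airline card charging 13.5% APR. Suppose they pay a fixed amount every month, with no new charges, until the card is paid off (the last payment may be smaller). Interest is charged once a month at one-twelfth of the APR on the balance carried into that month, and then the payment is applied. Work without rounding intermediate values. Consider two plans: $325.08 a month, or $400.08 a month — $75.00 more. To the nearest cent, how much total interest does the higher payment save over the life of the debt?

$285.08

Monthly rate r = 13.5%/12 = 1.125% = 0.01125.
At $325.08/mo: n = ⌈−ln(1 − rB₀/P)/ln(1+r)⌉ = 29 payments (last $5.67); total interest = total paid − $7,775.00 = $1,332.91.
At $400.08/mo: 23 payments (last $21.07); total interest $1,047.83.
Interest saved = $1,332.91 − $1,047.83 = $285.08.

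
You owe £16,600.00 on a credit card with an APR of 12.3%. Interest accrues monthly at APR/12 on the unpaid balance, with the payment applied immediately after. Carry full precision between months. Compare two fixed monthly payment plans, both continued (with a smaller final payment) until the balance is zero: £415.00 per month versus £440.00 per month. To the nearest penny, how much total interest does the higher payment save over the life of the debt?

£377.61

Monthly rate r = 12.3%/12 = 1.025% = 0.01025.
At £415.00/mo: n = ⌈−ln(1 − rB₀/P)/ln(1+r)⌉ = 52 payments (last £307.40); total interest = total paid − £16,600.00 = £4,872.40.
At £440.00/mo: 48 payments (last £414.79); total interest £4,494.79.
Interest saved = £4,872.40 − £4,494.79 = £377.61.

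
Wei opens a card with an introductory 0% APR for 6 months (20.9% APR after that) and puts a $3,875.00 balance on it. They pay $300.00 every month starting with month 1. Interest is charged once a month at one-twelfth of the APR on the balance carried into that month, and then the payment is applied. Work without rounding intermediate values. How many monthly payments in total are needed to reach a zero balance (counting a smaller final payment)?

Promo months 1–6 at r₀ = 0%/12 = 0; months 7+ at r₁ = 20.9%/12 = 0.0174167.
After month 6 (no interest yet): B = $3,875.00 − 6·$300.00 = $2,075.00.
Then at r₁ with $300.00/mo: n₂ = −ln(1 − r₁·B/P)/ln(1+r₁) ≈ 7.43 → 8 more payments.

14 months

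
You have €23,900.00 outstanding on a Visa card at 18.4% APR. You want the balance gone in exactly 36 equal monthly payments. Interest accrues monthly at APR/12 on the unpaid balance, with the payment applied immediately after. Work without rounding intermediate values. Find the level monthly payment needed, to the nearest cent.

Monthly rate r = 18.4%/12 = 1.53333% = 0.0153333.
Level-payment amortization: P = B₀·r / (1 − (1+r)^(−n)) = 23900.00·0.0153333 / (1 − 1.01533^(−36)).
Denominator 1 − (1+r)^(−36) = 0.42178573.
P = 366.467 / 0.42178573 ≈ 868.85.

€868.85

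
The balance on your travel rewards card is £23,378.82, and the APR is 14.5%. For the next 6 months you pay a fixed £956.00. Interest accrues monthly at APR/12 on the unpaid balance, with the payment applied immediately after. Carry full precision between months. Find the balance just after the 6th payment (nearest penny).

£19,213.73

Monthly rate r = 14.5%/12 = 1.20833% = 0.0120833.
Each month: B ← B·(1+r) − £956.00.
Month 1: interest £282.49; balance after payment £22,705.31.
Month 2: interest £274.36; balance after payment £22,023.67.
Month 3: interest £266.12; balance after payment £21,333.79.
Month 4: interest £257.78; balance after payment £20,635.57.
Month 5: interest £249.35; balance after payment £19,928.92.
Month 6: interest £240.81; balance after payment £19,213.73.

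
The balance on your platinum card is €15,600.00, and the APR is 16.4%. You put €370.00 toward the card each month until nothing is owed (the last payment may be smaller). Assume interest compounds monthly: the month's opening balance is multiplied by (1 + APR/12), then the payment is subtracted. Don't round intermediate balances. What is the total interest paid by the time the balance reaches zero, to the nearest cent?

Monthly rate r = 16.4%/12 = 1.36667% = 0.0136667.
Payoff takes n = ⌈−ln(1 − rB₀/P)/ln(1+r)⌉ = ⌈63.248⌉ = 64 payments; the last is €92.12.
Total paid = 63·€370.00 + €92.12 = €23,402.12.
Total interest = total paid − principal = €23,402.12 − €15,600.00 = €7,802.12.

€7,802.12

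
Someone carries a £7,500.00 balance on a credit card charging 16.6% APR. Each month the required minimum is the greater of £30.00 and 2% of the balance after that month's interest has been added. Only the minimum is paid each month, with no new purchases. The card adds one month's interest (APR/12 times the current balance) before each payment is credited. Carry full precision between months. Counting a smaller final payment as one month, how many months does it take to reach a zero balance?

335 months

Monthly rate r = 16.6%/12 = 1.38333% = 0.0138333.
While 2% of the post-interest balance exceeds £30.00, each month B ← (B·(1+r))·(1 − 0.02), i.e. B shrinks by the factor (1+r)·0.98 = 0.99356.
This holds for months 1–252. Entering month 253 the balance is £1,470.98; 2% of the post-interest balance is now below £30.00, so the flat £30.00 minimum applies from here.
From month 253 a fixed £30.00 at rate r clears £1,470.98 in 83 more payments. Total: 252 + 83 = 335 months.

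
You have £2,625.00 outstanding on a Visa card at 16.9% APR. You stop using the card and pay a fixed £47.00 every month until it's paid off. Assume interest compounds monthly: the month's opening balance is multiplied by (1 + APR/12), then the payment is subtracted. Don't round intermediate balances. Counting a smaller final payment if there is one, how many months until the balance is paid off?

111 months

Monthly rate r = 16.9%/12 = 1.40833% = 0.0140833.
Recurrence: B ← B·(1+r) − £47.00.
Month 1: interest £36.97; balance after payment £2,614.97.
Month 2: interest £36.83; balance after payment £2,604.80.
Closed form: n = −ln(1 − rB₀/P)/ln(1+r) = −ln(0.21343)/ln(1.01408) ≈ 110.435, so the balance reaches zero during payment 111.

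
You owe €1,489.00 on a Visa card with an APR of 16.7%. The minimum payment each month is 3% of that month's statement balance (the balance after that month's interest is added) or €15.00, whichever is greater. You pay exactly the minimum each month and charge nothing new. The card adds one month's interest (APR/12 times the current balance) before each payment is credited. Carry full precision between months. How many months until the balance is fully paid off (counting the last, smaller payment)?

111 months

Monthly rate r = 16.7%/12 = 1.39167% = 0.0139167.
While 3% of the post-interest balance exceeds €15.00, each month B ← (B·(1+r))·(1 − 0.03), i.e. B shrinks by the factor (1+r)·0.97 = 0.9835.
This holds for months 1–67. Entering month 68 the balance is €488.37; 3% of the post-interest balance is now below €15.00, so the flat €15.00 minimum applies from here.
From month 68 a fixed €15.00 at rate r clears €488.37 in 44 more payments. Total: 67 + 44 = 111 months.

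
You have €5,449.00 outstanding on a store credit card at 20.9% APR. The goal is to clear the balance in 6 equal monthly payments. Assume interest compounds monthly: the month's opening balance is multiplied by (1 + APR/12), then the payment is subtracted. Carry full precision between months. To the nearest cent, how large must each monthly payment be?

Monthly rate r = 20.9%/12 = 1.74167% = 0.0174167.
Level-payment amortization: P = B₀·r / (1 − (1+r)^(−n)) = 5449.00·0.0174167 / (1 − 1.01742^(−6)).
Denominator 1 − (1+r)^(−6) = 0.0984145095.
P = 94.9034 / 0.0984145095 ≈ 964.32.

€964.32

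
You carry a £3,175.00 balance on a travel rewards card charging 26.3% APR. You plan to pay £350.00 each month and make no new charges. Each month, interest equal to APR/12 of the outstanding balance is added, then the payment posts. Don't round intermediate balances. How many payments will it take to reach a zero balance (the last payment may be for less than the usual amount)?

11 months

Monthly rate r = 26.3%/12 = 2.19167% = 0.0219167.
Recurrence: B ← B·(1+r) − £350.00.
Month 1: interest £69.59; balance after payment £2,894.59.
Month 2: interest £63.44; balance after payment £2,608.03.
Closed form: n = −ln(1 − rB₀/P)/ln(1+r) = −ln(0.80118)/ln(1.02192) ≈ 10.224, so the balance reaches zero during payment 11.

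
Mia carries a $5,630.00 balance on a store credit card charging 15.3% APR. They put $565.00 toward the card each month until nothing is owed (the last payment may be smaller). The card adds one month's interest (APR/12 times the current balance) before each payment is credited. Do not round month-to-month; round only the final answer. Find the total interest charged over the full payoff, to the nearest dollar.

$430

Monthly rate r = 15.3%/12 = 1.275% = 0.01275.
Payoff takes n = ⌈−ln(1 − rB₀/P)/ln(1+r)⌉ = ⌈10.725⌉ = 11 payments; the last is $410.17.
Total paid = 10·$565.00 + $410.17 = $6,060.17.
Total interest = total paid − principal = $6,060.17 − $5,630.00 = $430.17.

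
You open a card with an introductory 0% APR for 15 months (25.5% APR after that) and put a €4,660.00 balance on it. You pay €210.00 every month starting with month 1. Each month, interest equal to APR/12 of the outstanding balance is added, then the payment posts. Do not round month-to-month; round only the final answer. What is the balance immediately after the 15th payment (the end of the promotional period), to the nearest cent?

€1,510.00

Promo months 1–15 at r₀ = 0%/12 = 0; months 16+ at r₁ = 25.5%/12 = 0.02125.
After month 15 (no interest yet): B = €4,660.00 − 15·€210.00 = €1,510.00.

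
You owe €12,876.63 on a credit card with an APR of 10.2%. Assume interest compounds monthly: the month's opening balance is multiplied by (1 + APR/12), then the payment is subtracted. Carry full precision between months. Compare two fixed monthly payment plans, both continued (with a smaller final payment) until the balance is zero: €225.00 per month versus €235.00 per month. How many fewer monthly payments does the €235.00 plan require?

4 fewer payments

Monthly rate r = 10.2%/12 = 0.85% = 0.0085.
At €225.00/mo: n = ⌈−ln(1 − rB₀/P)/ln(1+r)⌉ = 79 payments (last €165.28); total interest = total paid − €12,876.63 = €4,838.65.
At €235.00/mo: 75 payments (last €15.34); total interest €4,528.71.
Payments saved = 79 − 75 = 4.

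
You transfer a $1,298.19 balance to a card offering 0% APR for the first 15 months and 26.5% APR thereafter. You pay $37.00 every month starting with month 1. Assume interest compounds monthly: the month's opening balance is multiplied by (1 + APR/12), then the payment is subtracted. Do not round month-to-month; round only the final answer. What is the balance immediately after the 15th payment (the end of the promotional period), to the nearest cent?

$743.19

Promo months 1–15 at r₀ = 0%/12 = 0; months 16+ at r₁ = 26.5%/12 = 0.0220833.
After month 15 (no interest yet): B = $1,298.19 − 15·$37.00 = $743.19.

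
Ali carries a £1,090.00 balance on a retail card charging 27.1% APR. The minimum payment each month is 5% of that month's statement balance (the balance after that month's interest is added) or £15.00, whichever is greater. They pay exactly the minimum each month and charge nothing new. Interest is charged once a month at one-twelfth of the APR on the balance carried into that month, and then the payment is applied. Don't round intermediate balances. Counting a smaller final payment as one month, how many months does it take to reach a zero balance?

72 months

Monthly rate r = 27.1%/12 = 2.25833% = 0.0225833.
While 5% of the post-interest balance exceeds £15.00, each month B ← (B·(1+r))·(1 − 0.05), i.e. B shrinks by the factor (1+r)·0.95 = 0.97145.
This holds for months 1–46. Entering month 47 the balance is £287.64; 5% of the post-interest balance is now below £15.00, so the flat £15.00 minimum applies from here.
From month 47 a fixed £15.00 at rate r clears £287.64 in 26 more payments. Total: 46 + 26 = 72 months.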